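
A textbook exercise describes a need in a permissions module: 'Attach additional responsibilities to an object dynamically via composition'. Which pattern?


This matches the Decorator pattern

Decorator


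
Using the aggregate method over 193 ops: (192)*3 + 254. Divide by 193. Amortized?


Formula: Amortized cost = Total cost / Operations
Total cost = (192 * 3) + (1 * 254)
Total cost = 576 + 254 = 830
Amortized = 830 / 193 = 4.3005

4.3005


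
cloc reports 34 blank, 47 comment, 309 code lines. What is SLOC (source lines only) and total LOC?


Total LOC = blank + comment + code
Total LOC = 34 + 47 + 309 = 390
SLOC (source only) = code = 309

Total LOC: 390, SLOC: 309


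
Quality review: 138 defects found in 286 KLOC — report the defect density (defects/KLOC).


Defect density = defects / KLOC
Defect density = 138 / 286
Defect density = 0.483 defects/KLOC

0.483 defects/KLOC


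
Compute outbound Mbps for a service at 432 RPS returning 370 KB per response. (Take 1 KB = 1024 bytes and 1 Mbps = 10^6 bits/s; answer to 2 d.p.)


Formula: Mbps = payload_bytes * RPS * 8 / 1e6
Payload per request = 370 KB = 370 * 1024 = 378880 bytes
Total bytes/sec = 378880 * 432 = 163676160
Total bits/sec = 163676160 * 8 = 1309409280
Mbps = 1309409280 / 1e6 = 1309.41

1309.41 Mbps


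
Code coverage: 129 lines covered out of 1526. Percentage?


Coverage = covered / total * 100
Coverage = 129 / 1526 * 100
Coverage = 8.45%

8.45%


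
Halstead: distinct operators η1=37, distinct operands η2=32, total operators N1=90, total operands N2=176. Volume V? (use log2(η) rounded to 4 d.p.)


Formula: V = N * log2(η), where N = N1 + N2 and η = η1 + η2
η = 37 + 32 = 69
N = 90 + 176 = 266
log2(69) ≈ 6.1085
V = 266 * 6.1085 = 1624.86

1624.86


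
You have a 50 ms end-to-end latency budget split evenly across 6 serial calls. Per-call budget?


Formula: per_stage = total_budget / stages
per_stage = 50 / 6
per_stage = 8.33 ms

8.33 ms


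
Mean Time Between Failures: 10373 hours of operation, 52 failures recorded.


Formula: MTBF = Total operating time / Number of failures
MTBF = 10373 / 52
MTBF = 199.48 hours

199.48 hours


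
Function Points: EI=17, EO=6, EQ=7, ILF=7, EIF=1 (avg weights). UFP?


UFP = EI*4 + EO*5 + EQ*4 + ILF*10 + EIF*7
UFP = 17*4 + 6*5 + 7*4 + 7*10 + 1*7
UFP = 68 + 30 + 28 + 70 + 7
UFP = 203

203


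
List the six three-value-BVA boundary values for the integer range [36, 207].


Range: [36, 207]
Boundaries: just below min, min, min+1, max-1, max, just above max
Values: [35, 36, 37, 206, 207, 208]

[35, 36, 37, 206, 207, 208]


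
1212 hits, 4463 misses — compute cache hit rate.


Formula: hit rate = hits / (hits + misses) * 100
hit rate = 1212 / (1212 + 4463) * 100
hit rate = 1212 / 5675 * 100
hit rate = 21.36%

21.36%


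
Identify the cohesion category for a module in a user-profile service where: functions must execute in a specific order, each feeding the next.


Reasoning: Output of one is input to next
Type: Sequential cohesion

Sequential cohesion


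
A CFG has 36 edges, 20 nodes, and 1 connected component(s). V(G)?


Formula: V(G) = E - N + 2P
V(G) = 36 - 20 + 2*1
V(G) = 16 + 2
V(G) = 18

18


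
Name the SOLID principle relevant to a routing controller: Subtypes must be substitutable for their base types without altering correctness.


This describes the Liskov Substitution Principle (LSP)

Liskov Substitution Principle (LSP)


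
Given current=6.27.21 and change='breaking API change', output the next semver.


Current: 6.27.21
Change category: 'breaking API change' → major bump
SemVer rule: major bump → increment MAJOR, reset MINOR and PATCH to 0
New: 7.0.0

7.0.0


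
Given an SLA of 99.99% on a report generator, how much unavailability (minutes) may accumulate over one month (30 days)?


Formula: allowed downtime = period * (100 - SLA) / 100
Period (month (30 days)) = 43200 minutes
Unavailability fraction = (100 - 99.99) / 100
Allowed downtime = 43200 * (100 - 99.99) / 100
Allowed downtime = 4.32 minutes

4.32 minutes


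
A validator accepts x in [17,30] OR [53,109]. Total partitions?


Valid ranges: [17,30] and [53,109]
Class 1: x < 17 — invalid
Class 2: 17 ≤ x ≤ 30 — valid
Class 3: 30 < x < 53 — invalid (gap between ranges)
Class 4: 53 ≤ x ≤ 109 — valid
Class 5: x > 109 — invalid
Total equivalence classes: 5

5 equivalence classes


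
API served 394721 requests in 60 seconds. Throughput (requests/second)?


Formula: throughput = requests / seconds
throughput = 394721 / 60
throughput = 6578.68 requests/second

6578.68 requests/second


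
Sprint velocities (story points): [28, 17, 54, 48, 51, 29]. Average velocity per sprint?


Formula: Avg velocity = Total points / Number of sprints
Points: [28, 17, 54, 48, 51, 29]
Sum = 28 + 17 + 54 + 48 + 51 + 29 = 227
Avg velocity = 227 / 6 = 37.83 points/sprint

37.83 points/sprint


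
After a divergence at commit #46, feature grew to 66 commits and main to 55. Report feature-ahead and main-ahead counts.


Common ancestor: commit #46
feature commits after divergence: 66 - 46 = 20
main commits after divergence: 55 - 46 = 9
feature is 20 commits ahead of main
main is 9 commits ahead of feature

feature ahead: 20, main ahead: 9


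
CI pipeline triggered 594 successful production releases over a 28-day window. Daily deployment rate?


Formula: deployments per day = releases / days
= 594 / 28
= 21.214 deploys/day
(equivalently, 148.5 deploys/week)

21.214 deploys/day


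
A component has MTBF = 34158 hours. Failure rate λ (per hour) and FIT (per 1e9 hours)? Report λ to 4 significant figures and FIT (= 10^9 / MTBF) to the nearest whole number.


Formula: λ = 1 / MTBF; FIT = λ × 1e9 = 1e9 / MTBF
λ = 1 / 34158 ≈ 2.928e-05 failures/hour
FIT = 1e9 / 34158 ≈ 29276 failures per 1e9 hours (nearest whole number)

λ = 2.928e-05 /h, FIT = 29276


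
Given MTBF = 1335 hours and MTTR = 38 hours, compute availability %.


Availability = MTBF / (MTBF + MTTR)
Availability = 1335 / (1335 + 38)
Availability = 1335 / 1373
Availability = 97.2323%

97.2323%


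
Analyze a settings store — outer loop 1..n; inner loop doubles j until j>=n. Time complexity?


Reasoning: linear outer times logarithmic inner
Complexity: O(n log n)

O(n log n)


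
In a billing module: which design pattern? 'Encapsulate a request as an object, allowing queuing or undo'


This matches the Command pattern

Command


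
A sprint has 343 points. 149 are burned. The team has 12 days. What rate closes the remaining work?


Formula: Required rate = Remaining points / Days left
Remaining = 343 - 149 = 194 points
Required rate = 194 / 12 = 16.17 points/day

16.17 points/day


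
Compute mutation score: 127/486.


Mutation score = killed / total * 100
Mutation score = 127 / 486 * 100
Mutation score = 26.13%

26.13%


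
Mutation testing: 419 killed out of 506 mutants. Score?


Mutation score = killed / total * 100
Mutation score = 419 / 506 * 100
Mutation score = 82.81%

82.81%


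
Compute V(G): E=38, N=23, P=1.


Formula: V(G) = E - N + 2P
V(G) = 38 - 23 + 2*1
V(G) = 15 + 2
V(G) = 17

17


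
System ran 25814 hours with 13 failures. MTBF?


Formula: MTBF = Total operating time / Number of failures
MTBF = 25814 / 13
MTBF = 1985.69 hours

1985.69 hours


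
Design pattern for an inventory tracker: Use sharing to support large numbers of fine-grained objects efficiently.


This matches the Flyweight pattern

Flyweight


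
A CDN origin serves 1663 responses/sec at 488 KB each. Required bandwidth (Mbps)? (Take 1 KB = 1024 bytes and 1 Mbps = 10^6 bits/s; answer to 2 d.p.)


Formula: Mbps = payload_bytes * RPS * 8 / 1e6
Payload per request = 488 KB = 488 * 1024 = 499712 bytes
Total bytes/sec = 499712 * 1663 = 831021056
Total bits/sec = 831021056 * 8 = 6648168448
Mbps = 6648168448 / 1e6 = 6648.17

6648.17 Mbps


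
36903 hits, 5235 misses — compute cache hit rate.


Formula: hit rate = hits / (hits + misses) * 100
hit rate = 36903 / (36903 + 5235) * 100
hit rate = 36903 / 42138 * 100
hit rate = 87.58%

87.58%


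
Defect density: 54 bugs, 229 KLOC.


Defect density = defects / KLOC
Defect density = 54 / 229
Defect density = 0.236 defects/KLOC

0.236 defects/KLOC


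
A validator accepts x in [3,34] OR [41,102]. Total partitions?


Valid ranges: [3,34] and [41,102]
Class 1: x < 3 — invalid
Class 2: 3 ≤ x ≤ 34 — valid
Class 3: 34 < x < 41 — invalid (gap between ranges)
Class 4: 41 ≤ x ≤ 102 — valid
Class 5: x > 102 — invalid
Total equivalence classes: 5

5 equivalence classes


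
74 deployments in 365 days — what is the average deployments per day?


Formula: deployments per day = releases / days
= 74 / 365
= 0.203 deploys/day
(equivalently, 1.42 deploys/week)

0.203 deploys/day


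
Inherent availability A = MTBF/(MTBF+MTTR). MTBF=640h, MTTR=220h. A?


Availability = MTBF / (MTBF + MTTR)
Availability = 640 / (640 + 220)
Availability = 640 / 860
Availability = 74.4186%

74.4186%


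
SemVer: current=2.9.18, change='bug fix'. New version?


Current: 2.9.18
Change category: 'bug fix' → patch bump
SemVer rule: patch bump → increment PATCH (MAJOR and MINOR unchanged)
New: 2.9.19

2.9.19


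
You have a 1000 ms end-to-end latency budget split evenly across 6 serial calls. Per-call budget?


Formula: per_stage = total_budget / stages
per_stage = 1000 / 6
per_stage = 166.67 ms

166.67 ms


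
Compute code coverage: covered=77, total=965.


Coverage = covered / total * 100
Coverage = 77 / 965 * 100
Coverage = 7.98%

7.98%


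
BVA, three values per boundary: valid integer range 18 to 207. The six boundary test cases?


Range: [18, 207]
Boundaries: just below min, min, min+1, max-1, max, just above max
Values: [17, 18, 19, 206, 207, 208]

[17, 18, 19, 206, 207, 208]


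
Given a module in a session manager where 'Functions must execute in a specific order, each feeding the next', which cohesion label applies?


Reasoning: Output of one is input to next
Type: Sequential cohesion

Sequential cohesion


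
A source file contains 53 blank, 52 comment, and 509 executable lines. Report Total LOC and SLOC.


Total LOC = blank + comment + code
Total LOC = 53 + 52 + 509 = 614
SLOC (source only) = code = 509

Total LOC: 614, SLOC: 509


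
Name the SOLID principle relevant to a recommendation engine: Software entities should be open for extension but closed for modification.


This describes the Open/Closed Principle (OCP)

Open/Closed Principle (OCP)


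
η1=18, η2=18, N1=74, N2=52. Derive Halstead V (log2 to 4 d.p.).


Formula: V = N * log2(η), where N = N1 + N2 and η = η1 + η2
η = 18 + 18 = 36
N = 74 + 52 = 126
log2(36) ≈ 5.1699
V = 126 * 5.1699 = 651.41

651.41


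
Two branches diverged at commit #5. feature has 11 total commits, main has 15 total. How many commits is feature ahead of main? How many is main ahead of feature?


Common ancestor: commit #5
feature commits after divergence: 11 - 5 = 6
main commits after divergence: 15 - 5 = 10
feature is 6 commits ahead of main
main is 10 commits ahead of feature

feature ahead: 6, main ahead: 10


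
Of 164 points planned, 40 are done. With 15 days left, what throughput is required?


Formula: Required rate = Remaining points / Days left
Remaining = 164 - 40 = 124 points
Required rate = 124 / 15 = 8.27 points/day

8.27 points/day


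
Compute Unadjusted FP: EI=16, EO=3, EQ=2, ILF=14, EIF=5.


UFP = EI*4 + EO*5 + EQ*4 + ILF*10 + EIF*7
UFP = 16*4 + 3*5 + 2*4 + 14*10 + 5*7
UFP = 64 + 15 + 8 + 140 + 35
UFP = 262

262


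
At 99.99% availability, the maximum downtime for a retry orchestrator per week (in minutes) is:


Formula: allowed downtime = period * (100 - SLA) / 100
Period (week) = 10080 minutes
Unavailability fraction = (100 - 99.99) / 100
Allowed downtime = 10080 * (100 - 99.99) / 100
Allowed downtime = 1.008 minutes

1.008 minutes


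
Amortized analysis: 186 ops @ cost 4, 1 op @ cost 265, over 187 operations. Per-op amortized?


Formula: Amortized cost = Total cost / Operations
Total cost = (186 * 4) + (1 * 265)
Total cost = 744 + 265 = 1009
Amortized = 1009 / 187 = 5.3957

5.3957


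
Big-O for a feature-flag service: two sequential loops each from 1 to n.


Reasoning: sequential dominates: O(n) + O(n) = O(n)
Complexity: O(n)

O(n)


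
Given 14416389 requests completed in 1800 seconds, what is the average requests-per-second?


Formula: throughput = requests / seconds
throughput = 14416389 / 1800
throughput = 8009.11 requests/second

8009.11 requests/second


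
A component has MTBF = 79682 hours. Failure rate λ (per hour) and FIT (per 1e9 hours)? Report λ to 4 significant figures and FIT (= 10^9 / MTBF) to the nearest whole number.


Formula: λ = 1 / MTBF; FIT = λ × 1e9 = 1e9 / MTBF
λ = 1 / 79682 ≈ 1.255e-05 failures/hour
FIT = 1e9 / 79682 ≈ 12550 failures per 1e9 hours (nearest whole number)

λ = 1.255e-05 /h, FIT = 12550


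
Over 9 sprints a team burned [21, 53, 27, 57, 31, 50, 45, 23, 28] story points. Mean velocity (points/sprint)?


Formula: Avg velocity = Total points / Number of sprints
Points: [21, 53, 27, 57, 31, 50, 45, 23, 28]
Sum = 21 + 53 + 27 + 57 + 31 + 50 + 45 + 23 + 28 = 335
Avg velocity = 335 / 9 = 37.22 points/sprint

37.22 points/sprint


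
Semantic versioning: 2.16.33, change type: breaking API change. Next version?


Current: 2.16.33
Change category: 'breaking API change' → major bump
SemVer rule: major bump → increment MAJOR, reset MINOR and PATCH to 0
New: 3.0.0

3.0.0


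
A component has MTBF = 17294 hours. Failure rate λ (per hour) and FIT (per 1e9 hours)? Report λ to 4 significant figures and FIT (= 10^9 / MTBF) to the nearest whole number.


Formula: λ = 1 / MTBF; FIT = λ × 1e9 = 1e9 / MTBF
λ = 1 / 17294 ≈ 5.782e-05 failures/hour
FIT = 1e9 / 17294 ≈ 57824 failures per 1e9 hours (nearest whole number)

λ = 5.782e-05 /h, FIT = 57824


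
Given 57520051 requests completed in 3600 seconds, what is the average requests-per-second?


Formula: throughput = requests / seconds
throughput = 57520051 / 3600
throughput = 15977.79 requests/second

15977.79 requests/second


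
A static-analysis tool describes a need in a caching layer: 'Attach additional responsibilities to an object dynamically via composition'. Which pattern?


This matches the Decorator pattern

Decorator


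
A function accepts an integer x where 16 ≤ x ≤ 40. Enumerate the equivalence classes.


Valid range: [16, 40]
Class 1: x < 16 — invalid
Class 2: 16 ≤ x ≤ 40 — valid
Class 3: x > 40 — invalid
Total equivalence classes: 3

3 equivalence classes


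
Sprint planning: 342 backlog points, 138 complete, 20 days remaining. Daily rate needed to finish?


Formula: Required rate = Remaining points / Days left
Remaining = 342 - 138 = 204 points
Required rate = 204 / 20 = 10.2 points/day

10.2 points/day


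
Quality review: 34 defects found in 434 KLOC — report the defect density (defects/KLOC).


Defect density = defects / KLOC
Defect density = 34 / 434
Defect density = 0.078 defects/KLOC

0.078 defects/KLOC


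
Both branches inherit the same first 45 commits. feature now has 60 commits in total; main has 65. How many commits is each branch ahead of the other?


Common ancestor: commit #45
feature commits after divergence: 60 - 45 = 15
main commits after divergence: 65 - 45 = 20
feature is 15 commits ahead of main
main is 20 commits ahead of feature

feature ahead: 15, main ahead: 20


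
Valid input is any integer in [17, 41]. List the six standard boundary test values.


Range: [17, 41]
Boundaries: just below min, min, min+1, max-1, max, just above max
Values: [16, 17, 18, 40, 41, 42]

[16, 17, 18, 40, 41, 42]


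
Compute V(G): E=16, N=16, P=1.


Formula: V(G) = E - N + 2P
V(G) = 16 - 16 + 2*1
V(G) = 0 + 2
V(G) = 2

2


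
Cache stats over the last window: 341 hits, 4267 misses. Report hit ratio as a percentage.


Formula: hit rate = hits / (hits + misses) * 100
hit rate = 341 / (341 + 4267) * 100
hit rate = 341 / 4608 * 100
hit rate = 7.4%

7.4%


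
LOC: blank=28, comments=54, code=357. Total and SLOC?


Total LOC = blank + comment + code
Total LOC = 28 + 54 + 357 = 439
SLOC (source only) = code = 357

Total LOC: 439, SLOC: 357


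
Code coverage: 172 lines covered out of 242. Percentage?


Coverage = covered / total * 100
Coverage = 172 / 242 * 100
Coverage = 71.07%

71.07%


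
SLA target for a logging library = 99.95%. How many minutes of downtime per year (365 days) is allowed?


Formula: allowed downtime = period * (100 - SLA) / 100
Period (year (365 days)) = 525600 minutes
Unavailability fraction = (100 - 99.95) / 100
Allowed downtime = 525600 * (100 - 99.95) / 100
Allowed downtime = 262.8 minutes

262.8 minutes


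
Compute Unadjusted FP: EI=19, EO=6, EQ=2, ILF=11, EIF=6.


UFP = EI*4 + EO*5 + EQ*4 + ILF*10 + EIF*7
UFP = 19*4 + 6*5 + 2*4 + 11*10 + 6*7
UFP = 76 + 30 + 8 + 110 + 42
UFP = 266

266


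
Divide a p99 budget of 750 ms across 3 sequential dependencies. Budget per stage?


Formula: per_stage = total_budget / stages
per_stage = 750 / 3
per_stage = 250.0 ms

250.0 ms


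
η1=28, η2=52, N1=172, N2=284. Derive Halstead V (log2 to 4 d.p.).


Formula: V = N * log2(η), where N = N1 + N2 and η = η1 + η2
η = 28 + 52 = 80
N = 172 + 284 = 456
log2(80) ≈ 6.3219
V = 456 * 6.3219 = 2882.79

2882.79


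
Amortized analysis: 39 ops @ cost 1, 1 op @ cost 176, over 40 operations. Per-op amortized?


Formula: Amortized cost = Total cost / Operations
Total cost = (39 * 1) + (1 * 176)
Total cost = 39 + 176 = 215
Amortized = 215 / 40 = 5.375

5.375


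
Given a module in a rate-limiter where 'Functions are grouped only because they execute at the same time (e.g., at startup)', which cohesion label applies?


Reasoning: Related by timing only
Type: Temporal cohesion

Temporal cohesion


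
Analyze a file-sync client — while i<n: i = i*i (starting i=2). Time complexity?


Reasoning: squaring drives double-exponential growth; iterations ~ log log n
Complexity: O(log log n)

O(log log n)


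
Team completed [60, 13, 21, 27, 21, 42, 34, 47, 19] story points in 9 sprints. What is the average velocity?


Formula: Avg velocity = Total points / Number of sprints
Points: [60, 13, 21, 27, 21, 42, 34, 47, 19]
Sum = 60 + 13 + 21 + 27 + 21 + 42 + 34 + 47 + 19 = 284
Avg velocity = 284 / 9 = 31.56 points/sprint

31.56 points/sprint


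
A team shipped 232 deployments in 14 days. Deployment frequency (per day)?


Formula: deployments per day = releases / days
= 232 / 14
= 16.571 deploys/day
(equivalently, 116.0 deploys/week)

16.571 deploys/day


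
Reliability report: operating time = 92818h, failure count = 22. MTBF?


Formula: MTBF = Total operating time / Number of failures
MTBF = 92818 / 22
MTBF = 4219.0 hours

4219.0 hours


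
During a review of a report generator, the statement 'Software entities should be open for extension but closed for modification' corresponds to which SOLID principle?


This describes the Open/Closed Principle (OCP)

Open/Closed Principle (OCP)


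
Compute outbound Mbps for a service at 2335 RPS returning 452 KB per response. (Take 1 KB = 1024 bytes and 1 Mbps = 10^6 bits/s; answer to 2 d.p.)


Formula: Mbps = payload_bytes * RPS * 8 / 1e6
Payload per request = 452 KB = 452 * 1024 = 462848 bytes
Total bytes/sec = 462848 * 2335 = 1080750080
Total bits/sec = 1080750080 * 8 = 8646000640
Mbps = 8646000640 / 1e6 = 8646.0

8646.0 Mbps


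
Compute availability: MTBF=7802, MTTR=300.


Availability = MTBF / (MTBF + MTTR)
Availability = 7802 / (7802 + 300)
Availability = 7802 / 8102
Availability = 96.2972%

96.2972%


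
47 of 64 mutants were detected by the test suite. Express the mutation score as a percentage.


Mutation score = killed / total * 100
Mutation score = 47 / 64 * 100
Mutation score = 73.44%

73.44%


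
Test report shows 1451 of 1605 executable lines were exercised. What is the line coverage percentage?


Coverage = covered / total * 100
Coverage = 1451 / 1605 * 100
Coverage = 90.4%

90.4%


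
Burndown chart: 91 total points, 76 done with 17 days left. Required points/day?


Formula: Required rate = Remaining points / Days left
Remaining = 91 - 76 = 15 points
Required rate = 15 / 17 = 0.88 points/day

0.88 points/day


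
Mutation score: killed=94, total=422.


Mutation score = killed / total * 100
Mutation score = 94 / 422 * 100
Mutation score = 22.27%

22.27%


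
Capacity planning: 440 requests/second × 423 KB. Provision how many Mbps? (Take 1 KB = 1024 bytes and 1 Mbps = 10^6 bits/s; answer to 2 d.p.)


Formula: Mbps = payload_bytes * RPS * 8 / 1e6
Payload per request = 423 KB = 423 * 1024 = 433152 bytes
Total bytes/sec = 433152 * 440 = 190586880
Total bits/sec = 190586880 * 8 = 1524695040
Mbps = 1524695040 / 1e6 = 1524.7

1524.7 Mbps


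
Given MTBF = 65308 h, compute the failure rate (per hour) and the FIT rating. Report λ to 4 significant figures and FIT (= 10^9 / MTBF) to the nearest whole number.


Formula: λ = 1 / MTBF; FIT = λ × 1e9 = 1e9 / MTBF
λ = 1 / 65308 ≈ 1.531e-05 failures/hour
FIT = 1e9 / 65308 ≈ 15312 failures per 1e9 hours (nearest whole number)

λ = 1.531e-05 /h, FIT = 15312


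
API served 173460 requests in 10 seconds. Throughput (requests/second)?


Formula: throughput = requests / seconds
throughput = 173460 / 10
throughput = 17346.0 requests/second

17346.0 requests/second


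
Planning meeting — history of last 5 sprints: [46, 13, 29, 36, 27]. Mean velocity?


Formula: Avg velocity = Total points / Number of sprints
Points: [46, 13, 29, 36, 27]
Sum = 46 + 13 + 29 + 36 + 27 = 151
Avg velocity = 151 / 5 = 30.2 points/sprint

30.2 points/sprint


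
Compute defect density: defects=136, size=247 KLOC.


Defect density = defects / KLOC
Defect density = 136 / 247
Defect density = 0.551 defects/KLOC

0.551 defects/KLOC


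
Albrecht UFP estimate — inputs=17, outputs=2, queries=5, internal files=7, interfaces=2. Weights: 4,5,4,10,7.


UFP = EI*4 + EO*5 + EQ*4 + ILF*10 + EIF*7
UFP = 17*4 + 2*5 + 5*4 + 7*10 + 2*7
UFP = 68 + 10 + 20 + 70 + 14
UFP = 182

182


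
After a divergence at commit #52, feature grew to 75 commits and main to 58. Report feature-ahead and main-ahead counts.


Common ancestor: commit #52
feature commits after divergence: 75 - 52 = 23
main commits after divergence: 58 - 52 = 6
feature is 23 commits ahead of main
main is 6 commits ahead of feature

feature ahead: 23, main ahead: 6


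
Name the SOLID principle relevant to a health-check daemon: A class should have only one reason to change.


This describes the Single Responsibility Principle (SRP)

Single Responsibility Principle (SRP)


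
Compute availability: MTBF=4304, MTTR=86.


Availability = MTBF / (MTBF + MTTR)
Availability = 4304 / (4304 + 86)
Availability = 4304 / 4390
Availability = 98.041%

98.041%


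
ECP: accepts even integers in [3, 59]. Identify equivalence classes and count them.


Constraint: even integers in [3, 59]
Class 1: x < 3 — out-of-range invalid
Class 2: x in [3,59] but odd — wrong type invalid
Class 3: x in [3,59] and even — valid
Class 4: x > 59 — out-of-range invalid
Total equivalence classes: 4

4 equivalence classes


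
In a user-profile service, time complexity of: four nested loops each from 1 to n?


Reasoning: four levels of nesting
Complexity: O(n^4)

O(n^4)


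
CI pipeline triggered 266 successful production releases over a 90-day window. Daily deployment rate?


Formula: deployments per day = releases / days
= 266 / 90
= 2.956 deploys/day
(equivalently, 20.69 deploys/week)

2.956 deploys/day


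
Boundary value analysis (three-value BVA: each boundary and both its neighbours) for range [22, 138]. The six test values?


Range: [22, 138]
Boundaries: just below min, min, min+1, max-1, max, just above max
Values: [21, 22, 23, 137, 138, 139]

[21, 22, 23, 137, 138, 139]


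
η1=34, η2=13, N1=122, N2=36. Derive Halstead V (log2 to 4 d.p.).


Formula: V = N * log2(η), where N = N1 + N2 and η = η1 + η2
η = 34 + 13 = 47
N = 122 + 36 = 158
log2(47) ≈ 5.5546
V = 158 * 5.5546 = 877.63

877.63


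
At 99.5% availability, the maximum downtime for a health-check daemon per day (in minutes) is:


Formula: allowed downtime = period * (100 - SLA) / 100
Period (day) = 1440 minutes
Unavailability fraction = (100 - 99.5) / 100
Allowed downtime = 1440 * (100 - 99.5) / 100
Allowed downtime = 7.2 minutes

7.2 minutes


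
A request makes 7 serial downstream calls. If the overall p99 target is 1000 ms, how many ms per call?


Formula: per_stage = total_budget / stages
per_stage = 1000 / 7
per_stage = 142.86 ms

142.86 ms


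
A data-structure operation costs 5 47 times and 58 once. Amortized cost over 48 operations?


Formula: Amortized cost = Total cost / Operations
Total cost = (47 * 5) + (1 * 58)
Total cost = 235 + 58 = 293
Amortized = 293 / 48 = 6.1042

6.1042


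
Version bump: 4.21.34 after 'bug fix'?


Current: 4.21.34
Change category: 'bug fix' → patch bump
SemVer rule: patch bump → increment PATCH (MAJOR and MINOR unchanged)
New: 4.21.35

4.21.35


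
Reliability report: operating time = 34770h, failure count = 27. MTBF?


Formula: MTBF = Total operating time / Number of failures
MTBF = 34770 / 27
MTBF = 1287.78 hours

1287.78 hours


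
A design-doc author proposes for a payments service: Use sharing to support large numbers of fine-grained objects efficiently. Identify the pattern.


This matches the Flyweight pattern

Flyweight


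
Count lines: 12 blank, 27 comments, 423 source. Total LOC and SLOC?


Total LOC = blank + comment + code
Total LOC = 12 + 27 + 423 = 462
SLOC (source only) = code = 423

Total LOC: 462, SLOC: 423


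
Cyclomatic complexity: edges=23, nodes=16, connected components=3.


Formula: V(G) = E - N + 2P
V(G) = 23 - 16 + 2*3
V(G) = 7 + 6
V(G) = 13

13


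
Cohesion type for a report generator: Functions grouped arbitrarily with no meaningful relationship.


Reasoning: Worst: random grouping
Type: Coincidental cohesion

Coincidental cohesion


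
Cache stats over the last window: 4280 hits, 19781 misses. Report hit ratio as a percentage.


Formula: hit rate = hits / (hits + misses) * 100
hit rate = 4280 / (4280 + 19781) * 100
hit rate = 4280 / 24061 * 100
hit rate = 17.79%

17.79%


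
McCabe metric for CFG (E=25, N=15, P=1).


Formula: V(G) = E - N + 2P
V(G) = 25 - 15 + 2*1
V(G) = 10 + 2
V(G) = 12

12


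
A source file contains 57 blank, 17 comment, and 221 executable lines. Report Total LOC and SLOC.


Total LOC = blank + comment + code
Total LOC = 57 + 17 + 221 = 295
SLOC (source only) = code = 221

Total LOC: 295, SLOC: 221


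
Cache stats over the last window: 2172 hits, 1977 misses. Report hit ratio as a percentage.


Formula: hit rate = hits / (hits + misses) * 100
hit rate = 2172 / (2172 + 1977) * 100
hit rate = 2172 / 4149 * 100
hit rate = 52.35%

52.35%


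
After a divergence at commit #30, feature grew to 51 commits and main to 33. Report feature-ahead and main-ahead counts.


Common ancestor: commit #30
feature commits after divergence: 51 - 30 = 21
main commits after divergence: 33 - 30 = 3
feature is 21 commits ahead of main
main is 3 commits ahead of feature

feature ahead: 21, main ahead: 3


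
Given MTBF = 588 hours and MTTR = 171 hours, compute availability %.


Availability = MTBF / (MTBF + MTTR)
Availability = 588 / (588 + 171)
Availability = 588 / 759
Availability = 77.4704%

77.4704%


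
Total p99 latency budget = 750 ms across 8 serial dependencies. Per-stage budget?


Formula: per_stage = total_budget / stages
per_stage = 750 / 8
per_stage = 93.75 ms

93.75 ms


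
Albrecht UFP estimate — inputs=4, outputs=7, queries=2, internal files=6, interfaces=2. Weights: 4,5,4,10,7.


UFP = EI*4 + EO*5 + EQ*4 + ILF*10 + EIF*7
UFP = 4*4 + 7*5 + 2*4 + 6*10 + 2*7
UFP = 16 + 35 + 8 + 60 + 14
UFP = 133

133


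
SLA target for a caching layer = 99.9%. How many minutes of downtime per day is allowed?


Formula: allowed downtime = period * (100 - SLA) / 100
Period (day) = 1440 minutes
Unavailability fraction = (100 - 99.9) / 100
Allowed downtime = 1440 * (100 - 99.9) / 100
Allowed downtime = 1.44 minutes

1.44 minutes


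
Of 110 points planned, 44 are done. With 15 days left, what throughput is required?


Formula: Required rate = Remaining points / Days left
Remaining = 110 - 44 = 66 points
Required rate = 66 / 15 = 4.4 points/day

4.4 points/day


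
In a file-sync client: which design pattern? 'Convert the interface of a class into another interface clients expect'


This matches the Adapter pattern

Adapter


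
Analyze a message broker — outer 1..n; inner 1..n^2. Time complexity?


Reasoning: n times n^2
Complexity: O(n^3)

O(n^3)


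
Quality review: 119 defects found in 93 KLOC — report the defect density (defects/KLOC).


Defect density = defects / KLOC
Defect density = 119 / 93
Defect density = 1.28 defects/KLOC

1.28 defects/KLOC


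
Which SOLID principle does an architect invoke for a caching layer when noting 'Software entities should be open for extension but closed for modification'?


This describes the Open/Closed Principle (OCP)

Open/Closed Principle (OCP)


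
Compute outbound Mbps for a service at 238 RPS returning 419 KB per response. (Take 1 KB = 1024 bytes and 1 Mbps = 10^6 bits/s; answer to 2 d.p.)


Formula: Mbps = payload_bytes * RPS * 8 / 1e6
Payload per request = 419 KB = 419 * 1024 = 429056 bytes
Total bytes/sec = 429056 * 238 = 102115328
Total bits/sec = 102115328 * 8 = 816922624
Mbps = 816922624 / 1e6 = 816.92

816.92 Mbps


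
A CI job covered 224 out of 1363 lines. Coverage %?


Coverage = covered / total * 100
Coverage = 224 / 1363 * 100
Coverage = 16.43%

16.43%


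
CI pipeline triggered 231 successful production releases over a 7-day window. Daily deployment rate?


Formula: deployments per day = releases / days
= 231 / 7
= 33.0 deploys/day
(equivalently, 231.0 deploys/week)

33.0 deploys/day


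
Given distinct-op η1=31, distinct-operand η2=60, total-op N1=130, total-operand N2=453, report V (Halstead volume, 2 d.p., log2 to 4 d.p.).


Formula: V = N * log2(η), where N = N1 + N2 and η = η1 + η2
η = 31 + 60 = 91
N = 130 + 453 = 583
log2(91) ≈ 6.5078
V = 583 * 6.5078 = 3794.05

3794.05


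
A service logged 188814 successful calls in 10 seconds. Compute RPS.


Formula: throughput = requests / seconds
throughput = 188814 / 10
throughput = 18881.4 requests/second

18881.4 requests/second


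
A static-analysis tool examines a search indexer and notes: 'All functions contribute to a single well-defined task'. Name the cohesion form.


Reasoning: Best: single purpose
Type: Functional cohesion

Functional cohesion


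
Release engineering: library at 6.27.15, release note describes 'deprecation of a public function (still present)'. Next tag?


Current: 6.27.15
Change category: 'deprecation of a public function (still present)' → minor bump
SemVer rule: minor bump → increment MINOR, reset PATCH to 0 (MAJOR unchanged)
New: 6.28.0

6.28.0


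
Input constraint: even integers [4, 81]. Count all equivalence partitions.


Constraint: even integers in [4, 81]
Class 1: x < 4 — out-of-range invalid
Class 2: x in [4,81] but odd — wrong type invalid
Class 3: x in [4,81] and even — valid
Class 4: x > 81 — out-of-range invalid
Total equivalence classes: 4

4 equivalence classes


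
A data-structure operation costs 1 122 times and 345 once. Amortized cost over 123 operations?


Formula: Amortized cost = Total cost / Operations
Total cost = (122 * 1) + (1 * 345)
Total cost = 122 + 345 = 467
Amortized = 467 / 123 = 3.7967

3.7967


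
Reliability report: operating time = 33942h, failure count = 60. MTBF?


Formula: MTBF = Total operating time / Number of failures
MTBF = 33942 / 60
MTBF = 565.7 hours

565.7 hours


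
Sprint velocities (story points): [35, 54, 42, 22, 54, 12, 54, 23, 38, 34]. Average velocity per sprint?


Formula: Avg velocity = Total points / Number of sprints
Points: [35, 54, 42, 22, 54, 12, 54, 23, 38, 34]
Sum = 35 + 54 + 42 + 22 + 54 + 12 + 54 + 23 + 38 + 34 = 368
Avg velocity = 368 / 10 = 36.8 points/sprint

36.8 points/sprint


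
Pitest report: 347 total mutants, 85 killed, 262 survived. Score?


Mutation score = killed / total * 100
Mutation score = 85 / 347 * 100
Mutation score = 24.5%

24.5%


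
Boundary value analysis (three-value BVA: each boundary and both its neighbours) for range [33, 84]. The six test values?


Range: [33, 84]
Boundaries: just below min, min, min+1, max-1, max, just above max
Values: [32, 33, 34, 83, 84, 85]

[32, 33, 34, 83, 84, 85]


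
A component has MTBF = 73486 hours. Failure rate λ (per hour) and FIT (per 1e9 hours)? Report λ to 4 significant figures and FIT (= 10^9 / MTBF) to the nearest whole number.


Formula: λ = 1 / MTBF; FIT = λ × 1e9 = 1e9 / MTBF
λ = 1 / 73486 ≈ 1.361e-05 failures/hour
FIT = 1e9 / 73486 ≈ 13608 failures per 1e9 hours (nearest whole number)

λ = 1.361e-05 /h, FIT = 13608


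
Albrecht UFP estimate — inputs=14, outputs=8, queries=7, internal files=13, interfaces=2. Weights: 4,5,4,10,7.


UFP = EI*4 + EO*5 + EQ*4 + ILF*10 + EIF*7
UFP = 14*4 + 8*5 + 7*4 + 13*10 + 2*7
UFP = 56 + 40 + 28 + 130 + 14
UFP = 268

268


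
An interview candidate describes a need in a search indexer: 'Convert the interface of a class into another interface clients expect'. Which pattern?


This matches the Adapter pattern

Adapter


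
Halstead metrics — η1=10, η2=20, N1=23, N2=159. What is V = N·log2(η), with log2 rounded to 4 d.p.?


Formula: V = N * log2(η), where N = N1 + N2 and η = η1 + η2
η = 10 + 20 = 30
N = 23 + 159 = 182
log2(30) ≈ 4.9069
V = 182 * 4.9069 = 893.06

893.06


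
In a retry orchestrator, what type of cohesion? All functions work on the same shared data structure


Reasoning: Functions share data
Type: Communicational cohesion

Communicational cohesion


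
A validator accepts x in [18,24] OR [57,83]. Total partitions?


Valid ranges: [18,24] and [57,83]
Class 1: x < 18 — invalid
Class 2: 18 ≤ x ≤ 24 — valid
Class 3: 24 < x < 57 — invalid (gap between ranges)
Class 4: 57 ≤ x ≤ 83 — valid
Class 5: x > 83 — invalid
Total equivalence classes: 5

5 equivalence classes


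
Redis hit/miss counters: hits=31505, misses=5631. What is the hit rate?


Formula: hit rate = hits / (hits + misses) * 100
hit rate = 31505 / (31505 + 5631) * 100
hit rate = 31505 / 37136 * 100
hit rate = 84.84%

84.84%


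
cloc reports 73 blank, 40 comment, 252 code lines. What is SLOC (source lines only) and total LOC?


Total LOC = blank + comment + code
Total LOC = 73 + 40 + 252 = 365
SLOC (source only) = code = 252

Total LOC: 365, SLOC: 252


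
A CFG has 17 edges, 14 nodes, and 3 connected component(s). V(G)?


Formula: V(G) = E - N + 2P
V(G) = 17 - 14 + 2*3
V(G) = 3 + 6
V(G) = 9

9


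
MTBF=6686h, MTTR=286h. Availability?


Availability = MTBF / (MTBF + MTTR)
Availability = 6686 / (6686 + 286)
Availability = 6686 / 6972
Availability = 95.8979%

95.8979%


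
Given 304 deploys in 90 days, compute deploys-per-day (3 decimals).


Formula: deployments per day = releases / days
= 304 / 90
= 3.378 deploys/day
(equivalently, 23.64 deploys/week)

3.378 deploys/day


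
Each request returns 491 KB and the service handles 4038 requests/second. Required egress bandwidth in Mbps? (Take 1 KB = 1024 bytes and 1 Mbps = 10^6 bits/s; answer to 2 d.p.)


Formula: Mbps = payload_bytes * RPS * 8 / 1e6
Payload per request = 491 KB = 491 * 1024 = 502784 bytes
Total bytes/sec = 502784 * 4038 = 2030241792
Total bits/sec = 2030241792 * 8 = 16241934336
Mbps = 16241934336 / 1e6 = 16241.93

16241.93 Mbps


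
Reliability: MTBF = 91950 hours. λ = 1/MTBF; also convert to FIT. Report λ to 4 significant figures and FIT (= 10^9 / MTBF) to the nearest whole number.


Formula: λ = 1 / MTBF; FIT = λ × 1e9 = 1e9 / MTBF
λ = 1 / 91950 ≈ 1.088e-05 failures/hour
FIT = 1e9 / 91950 ≈ 10875 failures per 1e9 hours (nearest whole number)

λ = 1.088e-05 /h, FIT = 10875


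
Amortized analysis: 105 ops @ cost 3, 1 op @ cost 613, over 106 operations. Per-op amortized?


Formula: Amortized cost = Total cost / Operations
Total cost = (105 * 3) + (1 * 613)
Total cost = 315 + 613 = 928
Amortized = 928 / 106 = 8.7547

8.7547


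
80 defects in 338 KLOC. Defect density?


Defect density = defects / KLOC
Defect density = 80 / 338
Defect density = 0.237 defects/KLOC

0.237 defects/KLOC


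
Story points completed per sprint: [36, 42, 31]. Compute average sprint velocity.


Formula: Avg velocity = Total points / Number of sprints
Points: [36, 42, 31]
Sum = 36 + 42 + 31 = 109
Avg velocity = 109 / 3 = 36.33 points/sprint

36.33 points/sprint


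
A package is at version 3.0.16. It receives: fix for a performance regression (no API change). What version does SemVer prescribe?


Current: 3.0.16
Change category: 'fix for a performance regression (no API change)' → patch bump
SemVer rule: patch bump → increment PATCH (MAJOR and MINOR unchanged)
New: 3.0.17

3.0.17


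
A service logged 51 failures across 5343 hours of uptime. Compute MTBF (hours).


Formula: MTBF = Total operating time / Number of failures
MTBF = 5343 / 51
MTBF = 104.76 hours

104.76 hours


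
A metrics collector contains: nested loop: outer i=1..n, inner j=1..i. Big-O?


Reasoning: triangle: n(n+1)/2 ~ n^2/2
Complexity: O(n^2)

O(n^2)


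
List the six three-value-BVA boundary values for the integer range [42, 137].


Range: [42, 137]
Boundaries: just below min, min, min+1, max-1, max, just above max
Values: [41, 42, 43, 136, 137, 138]

[41, 42, 43, 136, 137, 138]


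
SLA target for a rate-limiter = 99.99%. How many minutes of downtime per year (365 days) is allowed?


Formula: allowed downtime = period * (100 - SLA) / 100
Period (year (365 days)) = 525600 minutes
Unavailability fraction = (100 - 99.99) / 100
Allowed downtime = 525600 * (100 - 99.99) / 100
Allowed downtime = 52.56 minutes

52.56 minutes


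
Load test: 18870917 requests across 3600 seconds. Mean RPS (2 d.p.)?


Formula: throughput = requests / seconds
throughput = 18870917 / 3600
throughput = 5241.92 requests/second

5241.92 requests/second


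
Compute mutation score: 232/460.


Mutation score = killed / total * 100
Mutation score = 232 / 460 * 100
Mutation score = 50.43%

50.43%


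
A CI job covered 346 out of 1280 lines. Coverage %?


Coverage = covered / total * 100
Coverage = 346 / 1280 * 100
Coverage = 27.03%

27.03%


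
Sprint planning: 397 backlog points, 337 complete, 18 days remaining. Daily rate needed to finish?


Formula: Required rate = Remaining points / Days left
Remaining = 397 - 337 = 60 points
Required rate = 60 / 18 = 3.33 points/day

3.33 points/day


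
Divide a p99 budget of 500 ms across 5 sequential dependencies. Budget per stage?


Formula: per_stage = total_budget / stages
per_stage = 500 / 5
per_stage = 100.0 ms

100.0 ms


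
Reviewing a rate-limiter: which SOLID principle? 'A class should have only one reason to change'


This describes the Single Responsibility Principle (SRP)

Single Responsibility Principle (SRP)


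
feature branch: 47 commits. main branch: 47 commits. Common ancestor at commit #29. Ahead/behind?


Common ancestor: commit #29
feature commits after divergence: 47 - 29 = 18
main commits after divergence: 47 - 29 = 18
feature is 18 commits ahead of main
main is 18 commits ahead of feature

feature ahead: 18, main ahead: 18
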